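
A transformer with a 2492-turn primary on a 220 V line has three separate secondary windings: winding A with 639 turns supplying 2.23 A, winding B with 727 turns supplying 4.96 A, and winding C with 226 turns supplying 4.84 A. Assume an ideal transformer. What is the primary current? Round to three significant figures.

I_p ≈ 2.46 A

V_A = 220 × 639/2492 = 56.413 V; V_B = 220 × 727/2492 = 64.181 V; V_C = 220 × 226/2492 = 19.952 V.
P_out = V_A I_A + V_B I_B + V_C I_C = 56.413×2.23 + 64.181×4.96 + 19.952×4.84 = 125.80 + 318.34 + 96.567 = 540.71 W.
Ideal ⇒ P_in = P_out, so I_p = P_out/V_p = 540.71/220 = 2.46 A.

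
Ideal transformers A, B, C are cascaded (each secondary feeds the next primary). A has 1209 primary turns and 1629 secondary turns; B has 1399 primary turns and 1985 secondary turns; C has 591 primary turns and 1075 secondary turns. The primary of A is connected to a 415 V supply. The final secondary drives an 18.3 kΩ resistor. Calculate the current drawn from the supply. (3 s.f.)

After A: V = 415.00 × 1629/1209 = 559.17 V.
After B: V = 559.17 × 1985/1399 = 793.39 V.
After C: V = 793.39 × 1075/591 = 1443.1 V.
I_load = 1443.1/18300 = 0.078860 A, so P_out = 1443.1 × 0.078860 = 113.81 W.
All ideal ⇒ P_in = P_out, so I_supply = 113.81/415 = 0.274 A.

I_supply ≈ 0.274 A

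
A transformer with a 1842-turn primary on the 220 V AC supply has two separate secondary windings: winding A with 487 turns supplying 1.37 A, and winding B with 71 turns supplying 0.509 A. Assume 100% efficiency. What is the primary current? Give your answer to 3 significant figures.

I_p ≈ 0.382 A

V_A = 220 × 487/1842 = 58.165 V; V_B = 220 × 71/1842 = 8.4799 V.
P_out = V_A I_A + V_B I_B = 58.165×1.37 + 8.4799×0.509 = 79.686 + 4.3163 = 84.002 W.
Ideal ⇒ P_in = P_out, so I_p = P_out/V_p = 84.002/220 = 0.382 A.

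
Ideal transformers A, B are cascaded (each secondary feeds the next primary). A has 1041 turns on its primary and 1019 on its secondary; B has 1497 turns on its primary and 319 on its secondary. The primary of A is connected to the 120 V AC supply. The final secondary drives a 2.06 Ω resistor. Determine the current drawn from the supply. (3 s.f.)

I_supply ≈ 2.53 A

After A: V = 120.00 × 1019/1041 = 117.46 V.
After B: V = 117.46 × 319/1497 = 25.031 V.
I_load = 25.031/2.06 = 12.151 A, so P_out = 25.031 × 12.151 = 304.14 W.
All ideal ⇒ P_in = P_out, so I_supply = 304.14/120 = 2.53 A.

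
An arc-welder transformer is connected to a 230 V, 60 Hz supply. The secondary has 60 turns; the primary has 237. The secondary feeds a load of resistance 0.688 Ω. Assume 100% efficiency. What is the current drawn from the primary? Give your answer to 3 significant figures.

I_p ≈ 21.4 A

V_s = V_p × N_s/N_p = 230 × 60/237 = 58.228 V.
I_s = V_s/R = 58.228/0.688 = 84.634 A.
For an ideal transformer I_p N_p = I_s N_s, so I_p = 84.634 × 60/237 = 21.4 A.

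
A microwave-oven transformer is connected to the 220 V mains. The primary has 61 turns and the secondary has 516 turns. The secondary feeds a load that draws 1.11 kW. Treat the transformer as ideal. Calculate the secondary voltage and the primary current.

V_s = V_p × N_s/N_p = 220 × 516/61 = 1861.0 V.
I_s = P/V_s = 1110/1861.0 = 0.59646 A.
I_p = I_s × N_s/N_p = 0.59646 × 516/61 = 5.05 A.

V_s ≈ 1860 V, I_p ≈ 5.05 A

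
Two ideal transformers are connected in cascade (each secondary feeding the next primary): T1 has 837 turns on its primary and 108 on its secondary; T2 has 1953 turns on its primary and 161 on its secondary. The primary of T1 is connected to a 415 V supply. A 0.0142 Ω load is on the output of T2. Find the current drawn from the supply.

I_supply ≈ 3.31 A

Secondary of T1: V = 415.00 × 108/837 = 53.548 V.
Secondary of T2: V = 53.548 × 161/1953 = 4.4144 V.
I_load = 4.4144/0.0142 = 310.87 A, so P_out = 4.4144 × 310.87 = 1372.3 W.
All ideal ⇒ P_in = P_out, so I_supply = 1372.3/415 = 3.31 A.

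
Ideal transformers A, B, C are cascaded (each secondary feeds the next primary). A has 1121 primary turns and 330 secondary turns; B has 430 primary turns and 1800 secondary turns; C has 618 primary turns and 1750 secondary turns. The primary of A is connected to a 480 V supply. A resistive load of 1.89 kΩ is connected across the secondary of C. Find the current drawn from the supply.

After A: V = 480.00 × 330/1121 = 141.30 V.
After B: V = 141.30 × 1800/430 = 591.50 V.
After C: V = 591.50 × 1750/618 = 1675.0 V.
I_load = 1675.0/1890 = 0.88622 A, so P_out = 1675.0 × 0.88622 = 1484.4 W.
All ideal ⇒ P_in = P_out, so I_supply = 1484.4/480 = 3.09 A.

I_supply ≈ 3.09 A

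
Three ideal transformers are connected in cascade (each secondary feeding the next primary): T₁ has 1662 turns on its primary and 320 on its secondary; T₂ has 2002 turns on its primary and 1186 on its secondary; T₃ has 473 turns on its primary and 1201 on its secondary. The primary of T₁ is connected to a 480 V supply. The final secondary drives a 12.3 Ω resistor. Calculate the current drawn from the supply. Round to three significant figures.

I_supply ≈ 3.27 A

After T₁: V = 480.00 × 320/1662 = 92.419 V.
After T₂: V = 92.419 × 1186/2002 = 54.750 V.
After T₃: V = 54.750 × 1201/473 = 139.02 V.
I_load = 139.02/12.3 = 11.302 A, so P_out = 139.02 × 11.302 = 1571.2 W.
All ideal ⇒ P_in = P_out, so I_supply = 1571.2/480 = 3.27 A.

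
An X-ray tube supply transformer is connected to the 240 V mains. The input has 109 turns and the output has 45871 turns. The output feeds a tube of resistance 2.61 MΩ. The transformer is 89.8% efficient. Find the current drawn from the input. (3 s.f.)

V_out = 240 × 45871/109 = 101000 V.
I_out = V_out/R = 101000/(2.61×10^6) = 0.038697 A.
P_out = V_out I_out = 101000 × 0.038697 = 3908.5 W.
P_in = P_out/η = 3908.5/0.898 = 4352.4 W.
I_in = P_in/V_in = 4352.4/240 = 18.1 A.

I_in ≈ 18.1 A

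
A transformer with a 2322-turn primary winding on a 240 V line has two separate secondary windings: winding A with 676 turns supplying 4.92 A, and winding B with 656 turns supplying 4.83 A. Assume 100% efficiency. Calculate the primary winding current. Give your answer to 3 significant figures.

I_p ≈ 2.80 A

V_A = 240 × 676/2322 = 69.871 V; V_B = 240 × 656/2322 = 67.804 V.
P_out = V_A I_A + V_B I_B = 69.871×4.92 + 67.804×4.83 = 343.76 + 327.49 = 671.26 W.
Ideal ⇒ P_in = P_out, so I_p = P_out/V_p = 671.26/240 = 2.80 A.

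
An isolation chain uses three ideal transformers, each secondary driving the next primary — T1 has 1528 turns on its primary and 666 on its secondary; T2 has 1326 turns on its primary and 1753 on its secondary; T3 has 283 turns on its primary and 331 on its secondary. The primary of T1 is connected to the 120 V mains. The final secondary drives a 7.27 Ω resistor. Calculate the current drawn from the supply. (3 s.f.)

Secondary of T1: V = 120.00 × 666/1528 = 52.304 V.
Secondary of T2: V = 52.304 × 1753/1326 = 69.147 V.
Secondary of T3: V = 69.147 × 331/283 = 80.875 V.
I_load = 80.875/7.27 = 11.124 A, so P_out = 80.875 × 11.124 = 899.68 W.
All ideal ⇒ P_in = P_out, so I_supply = 899.68/120 = 7.50 A.

I_supply ≈ 7.50 A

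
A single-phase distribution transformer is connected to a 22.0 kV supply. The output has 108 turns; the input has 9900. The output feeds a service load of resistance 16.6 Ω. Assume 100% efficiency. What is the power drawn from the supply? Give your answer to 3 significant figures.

P ≈ 3470 W

V_out = V_in × N_out/N_in = 22000 × 108/9900 = 240.00 V.
I_out = V_out/R = 240.00/16.6 = 14.458 A.
I_in = I_out × N_out/N_in = 14.458 × 108/9900 = 0.15772 A.
P = V_in I_in = 22000 × 0.15772 = 3470 W.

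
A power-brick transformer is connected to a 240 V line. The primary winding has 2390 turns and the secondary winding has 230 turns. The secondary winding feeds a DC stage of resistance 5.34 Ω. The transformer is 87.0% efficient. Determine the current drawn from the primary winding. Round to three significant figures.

I_p ≈ 0.478 A

V_s = 240 × 230/2390 = 23.096 V.
I_s = V_s/R = 23.096/5.34 = 4.3251 A.
P_out = V_s I_s = 23.096 × 4.3251 = 99.894 W.
P_in = P_out/η = 99.894/0.870 = 114.82 W.
I_p = P_in/V_p = 114.82/240 = 0.478 A.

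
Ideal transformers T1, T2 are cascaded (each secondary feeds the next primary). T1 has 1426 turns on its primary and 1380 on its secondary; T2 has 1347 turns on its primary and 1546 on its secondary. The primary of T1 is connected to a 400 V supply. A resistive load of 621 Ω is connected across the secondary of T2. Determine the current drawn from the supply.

I_supply ≈ 0.795 A

Secondary of T1: V = 400.00 × 1380/1426 = 387.10 V.
Secondary of T2: V = 387.10 × 1546/1347 = 444.28 V.
I_load = 444.28/621 = 0.71543 A, so P_out = 444.28 × 0.71543 = 317.86 W.
All ideal ⇒ P_in = P_out, so I_supply = 317.86/400 = 0.795 A.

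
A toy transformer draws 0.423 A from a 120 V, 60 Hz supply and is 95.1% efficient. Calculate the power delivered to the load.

P_in = V_in I_in = 120 × 0.423 = 50.760 W.
P_out = η P_in = 0.951 × 50.760 = 48.3 W.

P_out ≈ 48.3 W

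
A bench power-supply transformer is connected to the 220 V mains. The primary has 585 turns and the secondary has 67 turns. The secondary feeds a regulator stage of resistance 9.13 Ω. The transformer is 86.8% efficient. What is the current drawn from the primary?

V_s = 220 × 67/585 = 25.197 V.
I_s = V_s/R = 25.197/9.13 = 2.7598 A.
P_out = V_s I_s = 25.197 × 2.7598 = 69.536 W.
P_in = P_out/η = 69.536/0.868 = 80.111 W.
I_p = P_in/V_p = 80.111/220 = 0.364 A.

I_p ≈ 0.364 A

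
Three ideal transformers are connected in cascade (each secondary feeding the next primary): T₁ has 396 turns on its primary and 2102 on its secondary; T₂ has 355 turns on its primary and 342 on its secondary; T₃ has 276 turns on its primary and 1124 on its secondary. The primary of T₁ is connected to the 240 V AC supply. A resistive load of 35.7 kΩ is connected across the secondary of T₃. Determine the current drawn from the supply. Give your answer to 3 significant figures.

I_supply ≈ 2.92 A

After T₁: V = 240.00 × 2102/396 = 1273.9 V.
After T₂: V = 1273.9 × 342/355 = 1227.3 V.
After T₃: V = 1227.3 × 1124/276 = 4998.1 V.
I_load = 4998.1/35700 = 0.14000 A, so P_out = 4998.1 × 0.14000 = 699.74 W.
All ideal ⇒ P_in = P_out, so I_supply = 699.74/240 = 2.92 A.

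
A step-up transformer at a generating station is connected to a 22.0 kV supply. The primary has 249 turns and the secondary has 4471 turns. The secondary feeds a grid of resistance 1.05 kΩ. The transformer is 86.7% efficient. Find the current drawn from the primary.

V_s = 22000 × 4471/249 = 395030 V.
I_s = V_s/R = 395030/1050 = 376.22 A.
P_out = V_s I_s = 395030 × 376.22 = 1.4862×10^8 W.
P_in = P_out/η = 1.4862×10^8/0.867 = 1.7141×10^8 W.
I_p = P_in/V_p = 1.7141×10^8/22000 = 7790 A.

I_p ≈ 7790 A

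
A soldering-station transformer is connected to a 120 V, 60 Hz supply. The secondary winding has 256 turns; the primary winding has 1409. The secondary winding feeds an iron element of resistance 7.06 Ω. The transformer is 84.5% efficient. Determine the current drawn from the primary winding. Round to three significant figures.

V_s = 120 × 256/1409 = 21.803 V.
I_s = V_s/R = 21.803/7.06 = 3.0882 A.
P_out = V_s I_s = 21.803 × 3.0882 = 67.331 W.
P_in = P_out/η = 67.331/0.845 = 79.682 W.
I_p = P_in/V_p = 79.682/120 = 0.664 A.

I_p ≈ 0.664 A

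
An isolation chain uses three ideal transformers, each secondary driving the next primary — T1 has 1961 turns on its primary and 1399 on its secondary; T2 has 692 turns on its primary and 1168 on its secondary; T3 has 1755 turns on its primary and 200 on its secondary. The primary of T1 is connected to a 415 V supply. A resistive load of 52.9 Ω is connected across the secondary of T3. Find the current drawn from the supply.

I_supply ≈ 0.148 A

Secondary of T1: V = 415.00 × 1399/1961 = 296.07 V.
Secondary of T2: V = 296.07 × 1168/692 = 499.72 V.
Secondary of T3: V = 499.72 × 200/1755 = 56.948 V.
I_load = 56.948/52.9 = 1.0765 A, so P_out = 56.948 × 1.0765 = 61.306 W.
All ideal ⇒ P_in = P_out, so I_supply = 61.306/415 = 0.148 A.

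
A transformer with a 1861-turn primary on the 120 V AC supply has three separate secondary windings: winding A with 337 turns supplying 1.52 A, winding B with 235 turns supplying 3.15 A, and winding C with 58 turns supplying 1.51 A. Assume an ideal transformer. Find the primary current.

V_A = 120 × 337/1861 = 21.730 V; V_B = 120 × 235/1861 = 15.153 V; V_C = 120 × 58/1861 = 3.7399 V.
P_out = V_A I_A + V_B I_B + V_C I_C = 21.730×1.52 + 15.153×3.15 + 3.7399×1.51 = 33.030 + 47.732 + 5.6473 = 86.410 W.
Ideal ⇒ P_in = P_out, so I_p = P_out/V_p = 86.410/120 = 0.720 A.

I_p ≈ 0.720 A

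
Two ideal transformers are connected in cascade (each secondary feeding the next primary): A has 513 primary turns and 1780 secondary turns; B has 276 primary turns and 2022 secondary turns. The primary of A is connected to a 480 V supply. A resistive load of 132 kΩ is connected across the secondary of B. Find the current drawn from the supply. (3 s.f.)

After A: V = 480.00 × 1780/513 = 1665.5 V.
After B: V = 1665.5 × 2022/276 = 12202 V.
I_load = 12202/132000 = 0.092436 A, so P_out = 12202 × 0.092436 = 1127.9 W.
All ideal ⇒ P_in = P_out, so I_supply = 1127.9/480 = 2.35 A.

I_supply ≈ 2.35 A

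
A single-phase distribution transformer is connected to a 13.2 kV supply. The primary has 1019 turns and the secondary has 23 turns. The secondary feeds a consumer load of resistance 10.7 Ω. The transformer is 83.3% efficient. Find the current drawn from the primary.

V_s = 13200 × 23/1019 = 297.94 V.
I_s = V_s/R = 297.94/10.7 = 27.845 A.
P_out = V_s I_s = 297.94 × 27.845 = 8296.1 W.
P_in = P_out/η = 8296.1/0.833 = 9959.2 W.
I_p = P_in/V_p = 9959.2/13200 = 0.754 A.

I_p ≈ 0.754 A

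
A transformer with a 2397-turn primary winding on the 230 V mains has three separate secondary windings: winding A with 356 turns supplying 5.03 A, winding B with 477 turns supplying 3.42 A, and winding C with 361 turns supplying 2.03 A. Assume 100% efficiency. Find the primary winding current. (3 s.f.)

V_A = 230 × 356/2397 = 34.159 V; V_B = 230 × 477/2397 = 45.770 V; V_C = 230 × 361/2397 = 34.639 V.
P_out = V_A I_A + V_B I_B + V_C I_C = 34.159×5.03 + 45.770×3.42 + 34.639×2.03 = 171.82 + 156.53 + 70.317 = 398.67 W.
Ideal ⇒ P_in = P_out, so I_p = P_out/V_p = 398.67/230 = 1.73 A.

I_p ≈ 1.73 A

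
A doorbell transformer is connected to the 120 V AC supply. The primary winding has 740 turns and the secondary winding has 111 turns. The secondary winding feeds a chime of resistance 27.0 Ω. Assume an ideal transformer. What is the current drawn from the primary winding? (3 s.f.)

V_s = V_p × N_s/N_p = 120 × 111/740 = 18.000 V.
I_s = V_s/R = 18.000/27.0 = 0.66667 A.
For an ideal transformer I_p N_p = I_s N_s, so I_p = 0.66667 × 111/740 = 0.100 A.

I_p ≈ 0.100 A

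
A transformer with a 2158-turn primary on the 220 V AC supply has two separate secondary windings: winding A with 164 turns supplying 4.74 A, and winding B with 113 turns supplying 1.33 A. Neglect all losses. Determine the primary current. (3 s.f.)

I_p ≈ 0.430 A

V_A = 220 × 164/2158 = 16.719 V; V_B = 220 × 113/2158 = 11.520 V.
P_out = V_A I_A + V_B I_B = 16.719×4.74 + 11.520×1.33 = 79.249 + 15.322 = 94.570 W.
Ideal ⇒ P_in = P_out, so I_p = P_out/V_p = 94.570/220 = 0.430 A.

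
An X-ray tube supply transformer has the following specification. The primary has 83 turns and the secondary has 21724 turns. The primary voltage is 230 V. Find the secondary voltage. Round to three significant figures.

V_s ≈ 60200 V

V_s/V_p = N_s/N_p, so V_s = 230 × 21724/83 = 60200 V.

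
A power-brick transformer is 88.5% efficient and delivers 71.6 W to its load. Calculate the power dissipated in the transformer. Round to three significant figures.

P_loss ≈ 9.30 W

P_in = P_out/η = 71.6/0.885 = 80.9040 W.
P_loss = P_in − P_out = 80.9040 − 71.6 = 9.30 W.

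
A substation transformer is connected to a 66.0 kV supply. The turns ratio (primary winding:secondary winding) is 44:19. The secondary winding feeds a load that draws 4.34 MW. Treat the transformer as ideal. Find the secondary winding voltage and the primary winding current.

V_s ≈ 28500 V, I_p ≈ 65.8 A

V_s = V_p × N_s/N_p = 66000 × 19/44 = 28500 V.
I_s = P/V_s = 4.34×10^6/28500 = 152.28 A.
I_p = I_s × N_s/N_p = 152.28 × 19/44 = 65.8 A.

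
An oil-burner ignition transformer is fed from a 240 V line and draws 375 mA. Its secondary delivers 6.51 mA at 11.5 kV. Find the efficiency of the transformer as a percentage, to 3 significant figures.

P_in = 240 × 0.375 = 90.0000 W.
P_out = 11500 × 0.00651 = 74.8650 W.
η = P_out/P_in = 74.8650/90.0000 = 0.832.

η ≈ 83.2%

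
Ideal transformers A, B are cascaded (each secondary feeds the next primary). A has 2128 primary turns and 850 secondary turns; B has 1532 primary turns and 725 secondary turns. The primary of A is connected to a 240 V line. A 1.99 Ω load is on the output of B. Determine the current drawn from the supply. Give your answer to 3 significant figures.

I_supply ≈ 4.31 A

Secondary of A: V = 240.00 × 850/2128 = 95.865 V.
Secondary of B: V = 95.865 × 725/1532 = 45.367 V.
I_load = 45.367/1.99 = 22.797 A, so P_out = 45.367 × 22.797 = 1034.2 W.
All ideal ⇒ P_in = P_out, so I_supply = 1034.2/240 = 4.31 A.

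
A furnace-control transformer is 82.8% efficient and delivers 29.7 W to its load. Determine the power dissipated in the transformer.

P_loss ≈ 6.17 W

P_in = P_out/η = 29.7/0.828 = 35.8696 W.
P_loss = P_in − P_out = 35.8696 − 29.7 = 6.17 W.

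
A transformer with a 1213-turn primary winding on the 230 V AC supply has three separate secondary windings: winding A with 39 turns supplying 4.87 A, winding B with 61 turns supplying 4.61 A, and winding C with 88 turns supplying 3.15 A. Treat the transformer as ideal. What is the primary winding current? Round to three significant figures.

V_A = 230 × 39/1213 = 7.3949 V; V_B = 230 × 61/1213 = 11.566 V; V_C = 230 × 88/1213 = 16.686 V.
P_out = V_A I_A + V_B I_B + V_C I_C = 7.3949×4.87 + 11.566×4.61 + 16.686×3.15 = 36.013 + 53.321 + 52.561 = 141.89 W.
Ideal ⇒ P_in = P_out, so I_p = P_out/V_p = 141.89/230 = 0.617 A.

I_p ≈ 0.617 A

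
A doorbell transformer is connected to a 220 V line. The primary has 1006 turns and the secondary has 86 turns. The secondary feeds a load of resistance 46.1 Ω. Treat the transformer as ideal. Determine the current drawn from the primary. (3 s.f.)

V_s = V_p × N_s/N_p = 220 × 86/1006 = 18.807 V.
I_s = V_s/R = 18.807/46.1 = 0.40796 A.
For an ideal transformer I_p N_p = I_s N_s, so I_p = 0.40796 × 86/1006 = 0.0349 A.

I_p ≈ 0.0349 A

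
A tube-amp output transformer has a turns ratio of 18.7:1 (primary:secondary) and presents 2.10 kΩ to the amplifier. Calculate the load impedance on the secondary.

Z_s = Z_p/(N_p/N_s)² = 2100/18.7² = 6.01 Ω.

Z_s ≈ 6.01 Ω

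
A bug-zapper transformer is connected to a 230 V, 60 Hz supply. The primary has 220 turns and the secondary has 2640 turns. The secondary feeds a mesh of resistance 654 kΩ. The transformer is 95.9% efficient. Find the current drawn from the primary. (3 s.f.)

I_p ≈ 0.0528 A

V_s = 230 × 2640/220 = 2760.0 V.
I_s = V_s/R = 2760.0/654000 = 0.0042202 A.
P_out = V_s I_s = 2760.0 × 0.0042202 = 11.648 W.
P_in = P_out/η = 11.648/0.959 = 12.146 W.
I_p = P_in/V_p = 12.146/230 = 0.0528 A.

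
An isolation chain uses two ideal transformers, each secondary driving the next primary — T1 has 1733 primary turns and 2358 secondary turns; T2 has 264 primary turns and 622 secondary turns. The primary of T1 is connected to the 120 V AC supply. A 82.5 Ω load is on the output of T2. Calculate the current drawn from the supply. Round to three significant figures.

I_supply ≈ 14.9 A

Secondary of T1: V = 120.00 × 2358/1733 = 163.28 V.
Secondary of T2: V = 163.28 × 622/264 = 384.69 V.
I_load = 384.69/82.5 = 4.6629 A, so P_out = 384.69 × 4.6629 = 1793.8 W.
All ideal ⇒ P_in = P_out, so I_supply = 1793.8/120 = 14.9 A.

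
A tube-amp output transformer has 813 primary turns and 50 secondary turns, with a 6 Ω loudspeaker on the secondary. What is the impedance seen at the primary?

Z_p ≈ 1590 Ω

Z_p = (N_p/N_s)² × Z_s = (813/50)² × 6 = 1590 Ω.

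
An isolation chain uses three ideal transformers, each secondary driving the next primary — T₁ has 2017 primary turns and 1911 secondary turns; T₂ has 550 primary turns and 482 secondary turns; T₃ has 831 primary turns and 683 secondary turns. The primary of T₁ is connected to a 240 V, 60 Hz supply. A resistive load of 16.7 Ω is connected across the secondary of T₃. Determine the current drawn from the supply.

After T₁: V = 240.00 × 1911/2017 = 227.39 V.
After T₂: V = 227.39 × 482/550 = 199.27 V.
After T₃: V = 199.27 × 683/831 = 163.78 V.
I_load = 163.78/16.7 = 9.8074 A, so P_out = 163.78 × 9.8074 = 1606.3 W.
All ideal ⇒ P_in = P_out, so I_supply = 1606.3/240 = 6.69 A.

I_supply ≈ 6.69 A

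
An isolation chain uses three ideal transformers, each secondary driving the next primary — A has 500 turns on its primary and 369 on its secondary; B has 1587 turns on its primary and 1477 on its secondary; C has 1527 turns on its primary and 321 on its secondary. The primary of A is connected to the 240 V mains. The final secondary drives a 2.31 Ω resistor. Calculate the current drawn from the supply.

After A: V = 240.00 × 369/500 = 177.12 V.
After B: V = 177.12 × 1477/1587 = 164.84 V.
After C: V = 164.84 × 321/1527 = 34.653 V.
I_load = 34.653/2.31 = 15.001 A, so P_out = 34.653 × 15.001 = 519.83 W.
All ideal ⇒ P_in = P_out, so I_supply = 519.83/240 = 2.17 A.

I_supply ≈ 2.17 A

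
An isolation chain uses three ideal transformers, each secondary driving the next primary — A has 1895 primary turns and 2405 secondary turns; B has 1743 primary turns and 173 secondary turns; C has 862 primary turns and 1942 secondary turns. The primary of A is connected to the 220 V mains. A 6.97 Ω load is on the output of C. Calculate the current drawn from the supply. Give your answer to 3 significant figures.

Secondary of A: V = 220.00 × 2405/1895 = 279.21 V.
Secondary of B: V = 279.21 × 173/1743 = 27.713 V.
Secondary of C: V = 27.713 × 1942/862 = 62.434 V.
I_load = 62.434/6.97 = 8.9575 A, so P_out = 62.434 × 8.9575 = 559.25 W.
All ideal ⇒ P_in = P_out, so I_supply = 559.25/220 = 2.54 A.

I_supply ≈ 2.54 A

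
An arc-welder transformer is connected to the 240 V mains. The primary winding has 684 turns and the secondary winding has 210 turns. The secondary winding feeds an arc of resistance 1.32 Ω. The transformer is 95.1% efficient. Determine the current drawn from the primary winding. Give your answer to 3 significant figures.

V_s = 240 × 210/684 = 73.684 V.
I_s = V_s/R = 73.684/1.32 = 55.821 A.
P_out = V_s I_s = 73.684 × 55.821 = 4113.2 W.
P_in = P_out/η = 4113.2/0.951 = 4325.1 W.
I_p = P_in/V_p = 4325.1/240 = 18.0 A.

I_p ≈ 18.0 A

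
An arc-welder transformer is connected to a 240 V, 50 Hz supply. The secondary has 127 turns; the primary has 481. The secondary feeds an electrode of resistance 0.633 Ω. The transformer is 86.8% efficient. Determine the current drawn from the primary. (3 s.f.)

I_p ≈ 30.5 A

V_s = 240 × 127/481 = 63.368 V.
I_s = V_s/R = 63.368/0.633 = 100.11 A.
P_out = V_s I_s = 63.368 × 100.11 = 6343.6 W.
P_in = P_out/η = 6343.6/0.868 = 7308.3 W.
I_p = P_in/V_p = 7308.3/240 = 30.5 A.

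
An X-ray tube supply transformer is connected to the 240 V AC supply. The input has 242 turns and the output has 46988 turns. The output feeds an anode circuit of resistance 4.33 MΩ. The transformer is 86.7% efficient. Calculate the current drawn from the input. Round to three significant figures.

I_in ≈ 2.41 A

V_out = 240 × 46988/242 = 46600 V.
I_out = V_out/R = 46600/(4.33×10^6) = 0.010762 A.
P_out = V_out I_out = 46600 × 0.010762 = 501.51 W.
P_in = P_out/η = 501.51/0.867 = 578.44 W.
I_in = P_in/V_in = 578.44/240 = 2.41 A.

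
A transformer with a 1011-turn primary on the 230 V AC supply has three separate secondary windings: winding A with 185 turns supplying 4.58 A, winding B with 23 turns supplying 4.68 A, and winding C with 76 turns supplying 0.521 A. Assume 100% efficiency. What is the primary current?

V_A = 230 × 185/1011 = 42.087 V; V_B = 230 × 23/1011 = 5.2324 V; V_C = 230 × 76/1011 = 17.290 V.
P_out = V_A I_A + V_B I_B + V_C I_C = 42.087×4.58 + 5.2324×4.68 + 17.290×0.521 = 192.76 + 24.488 + 9.0080 = 226.25 W.
Ideal ⇒ P_in = P_out, so I_p = P_out/V_p = 226.25/230 = 0.984 A.

I_p ≈ 0.984 A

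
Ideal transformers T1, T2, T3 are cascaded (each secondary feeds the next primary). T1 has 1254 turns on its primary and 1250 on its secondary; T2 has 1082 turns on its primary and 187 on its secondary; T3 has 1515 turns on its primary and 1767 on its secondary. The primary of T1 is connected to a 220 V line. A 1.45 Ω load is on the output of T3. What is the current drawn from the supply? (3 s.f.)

I_supply ≈ 6.13 A

Secondary of T1: V = 220.00 × 1250/1254 = 219.30 V.
Secondary of T2: V = 219.30 × 187/1082 = 37.901 V.
Secondary of T3: V = 37.901 × 1767/1515 = 44.205 V.
I_load = 44.205/1.45 = 30.486 A, so P_out = 44.205 × 30.486 = 1347.7 W.
All ideal ⇒ P_in = P_out, so I_supply = 1347.7/220 = 6.13 A.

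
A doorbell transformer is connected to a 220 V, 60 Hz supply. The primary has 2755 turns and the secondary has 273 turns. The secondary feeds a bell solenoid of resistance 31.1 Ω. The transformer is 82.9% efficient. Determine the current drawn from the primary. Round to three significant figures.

I_p ≈ 0.0838 A

V_s = 220 × 273/2755 = 21.800 V.
I_s = V_s/R = 21.800/31.1 = 0.70098 A.
P_out = V_s I_s = 21.800 × 0.70098 = 15.282 W.
P_in = P_out/η = 15.282/0.829 = 18.434 W.
I_p = P_in/V_p = 18.434/220 = 0.0838 A.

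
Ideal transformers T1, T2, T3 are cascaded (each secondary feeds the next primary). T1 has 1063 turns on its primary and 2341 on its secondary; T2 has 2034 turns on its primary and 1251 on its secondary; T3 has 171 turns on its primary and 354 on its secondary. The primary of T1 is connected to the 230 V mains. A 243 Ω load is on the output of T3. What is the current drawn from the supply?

Secondary of T1: V = 230.00 × 2341/1063 = 506.52 V.
Secondary of T2: V = 506.52 × 1251/2034 = 311.53 V.
Secondary of T3: V = 311.53 × 354/171 = 644.93 V.
I_load = 644.93/243 = 2.6540 A, so P_out = 644.93 × 2.6540 = 1711.6 W.
All ideal ⇒ P_in = P_out, so I_supply = 1711.6/230 = 7.44 A.

I_supply ≈ 7.44 A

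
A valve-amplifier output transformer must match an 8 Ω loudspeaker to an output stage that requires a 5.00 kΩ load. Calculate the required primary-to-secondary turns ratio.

Z_p/Z_s = (N_p/N_s)², so N_p/N_s = √(5000/8) = √625 = 25.0.

N_p/N_s ≈ 25.0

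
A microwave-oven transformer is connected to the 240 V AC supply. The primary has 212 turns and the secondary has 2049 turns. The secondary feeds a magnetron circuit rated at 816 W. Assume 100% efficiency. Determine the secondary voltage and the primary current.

V_s = V_p × N_s/N_p = 240 × 2049/212 = 2319.6 V.
I_s = P/V_s = 816/2319.6 = 0.35178 A.
I_p = I_s × N_s/N_p = 0.35178 × 2049/212 = 3.40 A.

V_s ≈ 2320 V, I_p ≈ 3.40 A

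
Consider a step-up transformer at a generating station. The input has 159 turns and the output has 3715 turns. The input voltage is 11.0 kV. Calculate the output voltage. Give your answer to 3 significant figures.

V_out/V_in = N_out/N_in, so V_out = 11000 × 3715/159 = 257000 V.

V_out ≈ 257000 V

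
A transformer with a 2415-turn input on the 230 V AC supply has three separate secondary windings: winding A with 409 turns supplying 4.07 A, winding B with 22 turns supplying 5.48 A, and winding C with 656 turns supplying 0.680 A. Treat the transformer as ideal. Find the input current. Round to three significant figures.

V_A = 230 × 409/2415 = 38.952 V; V_B = 230 × 22/2415 = 2.0952 V; V_C = 230 × 656/2415 = 62.476 V.
P_out = V_A I_A + V_B I_B + V_C I_C = 38.952×4.07 + 2.0952×5.48 + 62.476×0.680 = 158.54 + 11.482 + 42.484 = 212.50 W.
Ideal ⇒ P_in = P_out, so I_in = P_out/V_in = 212.50/230 = 0.924 A.

I_in ≈ 0.924 A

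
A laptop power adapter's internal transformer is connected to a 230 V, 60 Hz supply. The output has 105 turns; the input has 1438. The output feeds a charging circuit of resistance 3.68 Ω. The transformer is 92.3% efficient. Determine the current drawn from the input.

V_out = 230 × 105/1438 = 16.794 V.
I_out = V_out/R = 16.794/3.68 = 4.5636 A.
P_out = V_out I_out = 16.794 × 4.5636 = 76.642 W.
P_in = P_out/η = 76.642/0.923 = 83.036 W.
I_in = P_in/V_in = 83.036/230 = 0.361 A.

I_in ≈ 0.361 A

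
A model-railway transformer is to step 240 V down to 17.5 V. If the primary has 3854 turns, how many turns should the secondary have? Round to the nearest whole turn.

N_s/N_p = V_s/V_p, so N_s = 3854 × 17.5/240 = 281.0 ≈ 281 turns.

N_s = 281 turns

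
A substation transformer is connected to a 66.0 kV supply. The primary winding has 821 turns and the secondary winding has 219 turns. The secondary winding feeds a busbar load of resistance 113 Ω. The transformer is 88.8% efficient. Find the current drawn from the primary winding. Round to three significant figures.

V_s = 66000 × 219/821 = 17605 V.
I_s = V_s/R = 17605/113 = 155.80 A.
P_out = V_s I_s = 17605 × 155.80 = 2.7429×10^6 W.
P_in = P_out/η = 2.7429×10^6/0.888 = 3.0889×10^6 W.
I_p = P_in/V_p = 3.0889×10^6/66000 = 46.8 A.

I_p ≈ 46.8 A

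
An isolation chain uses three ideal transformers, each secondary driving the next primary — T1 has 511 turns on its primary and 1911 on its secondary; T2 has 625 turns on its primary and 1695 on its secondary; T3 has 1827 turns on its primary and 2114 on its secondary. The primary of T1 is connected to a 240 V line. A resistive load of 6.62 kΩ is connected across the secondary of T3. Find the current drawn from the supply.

Secondary of T1: V = 240.00 × 1911/511 = 897.53 V.
Secondary of T2: V = 897.53 × 1695/625 = 2434.1 V.
Secondary of T3: V = 2434.1 × 2114/1827 = 2816.5 V.
I_load = 2816.5/6620 = 0.42545 A, so P_out = 2816.5 × 0.42545 = 1198.3 W.
All ideal ⇒ P_in = P_out, so I_supply = 1198.3/240 = 4.99 A.

I_supply ≈ 4.99 A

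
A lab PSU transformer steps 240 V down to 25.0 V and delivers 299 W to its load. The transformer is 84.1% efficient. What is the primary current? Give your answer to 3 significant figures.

P_in = P_out/η = 299/0.841 = 355.53 W.
I_p = P_in/V_p = 355.53/240 = 1.48 A.

I_p ≈ 1.48 A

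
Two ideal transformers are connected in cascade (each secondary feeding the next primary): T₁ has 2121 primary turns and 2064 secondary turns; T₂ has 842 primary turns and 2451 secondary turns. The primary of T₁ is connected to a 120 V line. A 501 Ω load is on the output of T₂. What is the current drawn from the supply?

I_supply ≈ 1.92 A

Secondary of T₁: V = 120.00 × 2064/2121 = 116.78 V.
Secondary of T₂: V = 116.78 × 2451/842 = 339.92 V.
I_load = 339.92/501 = 0.67849 A, so P_out = 339.92 × 0.67849 = 230.64 W.
All ideal ⇒ P_in = P_out, so I_supply = 230.64/120 = 1.92 A.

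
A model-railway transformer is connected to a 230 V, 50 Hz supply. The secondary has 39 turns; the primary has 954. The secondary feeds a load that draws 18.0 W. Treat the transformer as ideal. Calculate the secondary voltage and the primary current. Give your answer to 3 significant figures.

V_s ≈ 9.40 V, I_p ≈ 0.0783 A

V_s = V_p × N_s/N_p = 230 × 39/954 = 9.4025 V.
I_s = P/V_s = 18.0/9.4025 = 1.9144 A.
I_p = I_s × N_s/N_p = 1.9144 × 39/954 = 0.0783 A.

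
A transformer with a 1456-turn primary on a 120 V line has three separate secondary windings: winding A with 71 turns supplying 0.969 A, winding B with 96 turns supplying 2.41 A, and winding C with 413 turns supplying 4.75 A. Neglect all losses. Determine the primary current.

V_A = 120 × 71/1456 = 5.8516 V; V_B = 120 × 96/1456 = 7.9121 V; V_C = 120 × 413/1456 = 34.038 V.
P_out = V_A I_A + V_B I_B + V_C I_C = 5.8516×0.969 + 7.9121×2.41 + 34.038×4.75 = 5.6702 + 19.068 + 161.68 = 186.42 W.
Ideal ⇒ P_in = P_out, so I_p = P_out/V_p = 186.42/120 = 1.55 A.

I_p ≈ 1.55 A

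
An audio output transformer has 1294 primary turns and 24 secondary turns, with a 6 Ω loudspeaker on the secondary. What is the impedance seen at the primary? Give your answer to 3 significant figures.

Z_p ≈ 17400 Ω

Z_p = (N_p/N_s)² × Z_s = (1294/24)² × 6 = 17400 Ω.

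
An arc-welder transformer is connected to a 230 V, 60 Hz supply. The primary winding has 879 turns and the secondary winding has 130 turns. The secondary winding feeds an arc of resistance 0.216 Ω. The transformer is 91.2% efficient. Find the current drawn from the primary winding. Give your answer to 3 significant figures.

V_s = 230 × 130/879 = 34.016 V.
I_s = V_s/R = 34.016/0.216 = 157.48 A.
P_out = V_s I_s = 34.016 × 157.48 = 5356.9 W.
P_in = P_out/η = 5356.9/0.912 = 5873.8 W.
I_p = P_in/V_p = 5873.8/230 = 25.5 A.

I_p ≈ 25.5 A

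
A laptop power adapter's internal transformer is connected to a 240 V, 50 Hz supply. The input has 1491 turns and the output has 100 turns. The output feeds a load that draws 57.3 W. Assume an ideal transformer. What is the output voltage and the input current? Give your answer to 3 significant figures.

V_out ≈ 16.1 V, I_in ≈ 0.239 A

V_out = V_in × N_out/N_in = 240 × 100/1491 = 16.097 V.
I_out = P/V_out = 57.3/16.097 = 3.5598 A.
I_in = I_out × N_out/N_in = 3.5598 × 100/1491 = 0.239 A.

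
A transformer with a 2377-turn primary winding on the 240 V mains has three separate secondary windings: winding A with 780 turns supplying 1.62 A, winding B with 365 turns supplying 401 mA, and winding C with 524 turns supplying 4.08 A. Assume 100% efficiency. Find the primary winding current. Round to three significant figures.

V_A = 240 × 780/2377 = 78.755 V; V_B = 240 × 365/2377 = 36.853 V; V_C = 240 × 524/2377 = 52.907 V.
P_out = V_A I_A + V_B I_B + V_C I_C = 78.755×1.62 + 36.853×0.401 + 52.907×4.08 = 127.58 + 14.778 + 215.86 = 358.22 W.
Ideal ⇒ P_in = P_out, so I_p = P_out/V_p = 358.22/240 = 1.49 A.

I_p ≈ 1.49 A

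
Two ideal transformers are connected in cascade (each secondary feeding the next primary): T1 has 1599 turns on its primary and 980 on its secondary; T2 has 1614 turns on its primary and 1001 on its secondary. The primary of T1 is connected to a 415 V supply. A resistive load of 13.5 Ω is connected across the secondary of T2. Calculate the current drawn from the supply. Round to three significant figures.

Secondary of T1: V = 415.00 × 980/1599 = 254.35 V.
Secondary of T2: V = 254.35 × 1001/1614 = 157.75 V.
I_load = 157.75/13.5 = 11.685 A, so P_out = 157.75 × 11.685 = 1843.2 W.
All ideal ⇒ P_in = P_out, so I_supply = 1843.2/415 = 4.44 A.

I_supply ≈ 4.44 A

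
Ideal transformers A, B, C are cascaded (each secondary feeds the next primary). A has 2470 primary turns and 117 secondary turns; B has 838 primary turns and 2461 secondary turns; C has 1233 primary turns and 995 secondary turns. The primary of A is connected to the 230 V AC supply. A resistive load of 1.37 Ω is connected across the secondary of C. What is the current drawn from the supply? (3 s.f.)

I_supply ≈ 2.12 A

Secondary of A: V = 230.00 × 117/2470 = 10.895 V.
Secondary of B: V = 10.895 × 2461/838 = 31.995 V.
Secondary of C: V = 31.995 × 995/1233 = 25.819 V.
I_load = 25.819/1.37 = 18.846 A, so P_out = 25.819 × 18.846 = 486.60 W.
All ideal ⇒ P_in = P_out, so I_supply = 486.60/230 = 2.12 A.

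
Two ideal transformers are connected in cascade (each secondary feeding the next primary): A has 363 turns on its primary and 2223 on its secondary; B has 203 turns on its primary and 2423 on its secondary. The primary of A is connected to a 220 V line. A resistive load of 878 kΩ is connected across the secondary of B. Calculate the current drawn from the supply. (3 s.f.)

I_supply ≈ 1.34 A

Secondary of A: V = 220.00 × 2223/363 = 1347.3 V.
Secondary of B: V = 1347.3 × 2423/203 = 16081 V.
I_load = 16081/878000 = 0.018315 A, so P_out = 16081 × 0.018315 = 294.53 W.
All ideal ⇒ P_in = P_out, so I_supply = 294.53/220 = 1.34 A.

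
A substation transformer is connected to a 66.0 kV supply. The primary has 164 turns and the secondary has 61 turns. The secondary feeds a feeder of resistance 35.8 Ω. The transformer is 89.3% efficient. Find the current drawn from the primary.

V_s = 66000 × 61/164 = 24549 V.
I_s = V_s/R = 24549/35.8 = 685.72 A.
P_out = V_s I_s = 24549 × 685.72 = 1.6834×10^7 W.
P_in = P_out/η = 1.6834×10^7/0.893 = 1.8851×10^7 W.
I_p = P_in/V_p = 1.8851×10^7/66000 = 286 A.

I_p ≈ 286 A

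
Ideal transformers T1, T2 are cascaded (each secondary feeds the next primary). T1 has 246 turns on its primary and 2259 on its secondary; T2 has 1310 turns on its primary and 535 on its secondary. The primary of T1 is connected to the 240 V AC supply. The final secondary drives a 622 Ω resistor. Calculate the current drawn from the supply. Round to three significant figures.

I_supply ≈ 5.43 A

After T1: V = 240.00 × 2259/246 = 2203.9 V.
After T2: V = 2203.9 × 535/1310 = 900.07 V.
I_load = 900.07/622 = 1.4471 A, so P_out = 900.07 × 1.4471 = 1302.4 W.
All ideal ⇒ P_in = P_out, so I_supply = 1302.4/240 = 5.43 A.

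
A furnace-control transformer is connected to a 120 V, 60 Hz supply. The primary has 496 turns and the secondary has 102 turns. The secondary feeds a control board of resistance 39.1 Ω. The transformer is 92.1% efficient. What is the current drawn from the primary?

I_p ≈ 0.141 A

V_s = 120 × 102/496 = 24.677 V.
I_s = V_s/R = 24.677/39.1 = 0.63114 A.
P_out = V_s I_s = 24.677 × 0.63114 = 15.575 W.
P_in = P_out/η = 15.575/0.921 = 16.911 W.
I_p = P_in/V_p = 16.911/120 = 0.141 A.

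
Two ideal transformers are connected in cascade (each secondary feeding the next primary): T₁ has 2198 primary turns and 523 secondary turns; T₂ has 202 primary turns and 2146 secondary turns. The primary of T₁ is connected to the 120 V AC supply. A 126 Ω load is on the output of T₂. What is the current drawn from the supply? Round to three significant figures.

Secondary of T₁: V = 120.00 × 523/2198 = 28.553 V.
Secondary of T₂: V = 28.553 × 2146/202 = 303.34 V.
I_load = 303.34/126 = 2.4075 A, so P_out = 303.34 × 2.4075 = 730.29 W.
All ideal ⇒ P_in = P_out, so I_supply = 730.29/120 = 6.09 A.

I_supply ≈ 6.09 A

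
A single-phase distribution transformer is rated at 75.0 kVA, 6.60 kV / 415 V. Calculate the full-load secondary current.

I_s = S/V_s = 75000/415 = 181 A.

I_s ≈ 181 A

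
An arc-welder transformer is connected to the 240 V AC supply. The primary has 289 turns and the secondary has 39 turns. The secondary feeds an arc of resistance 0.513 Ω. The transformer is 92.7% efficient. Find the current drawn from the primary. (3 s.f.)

V_s = 240 × 39/289 = 32.388 V.
I_s = V_s/R = 32.388/0.513 = 63.134 A.
P_out = V_s I_s = 32.388 × 63.134 = 2044.7 W.
P_in = P_out/η = 2044.7/0.927 = 2205.8 W.
I_p = P_in/V_p = 2205.8/240 = 9.19 A.

I_p ≈ 9.19 A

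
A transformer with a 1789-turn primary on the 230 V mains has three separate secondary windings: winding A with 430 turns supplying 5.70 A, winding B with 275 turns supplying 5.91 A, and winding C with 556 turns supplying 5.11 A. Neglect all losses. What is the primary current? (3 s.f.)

I_p ≈ 3.87 A

V_A = 230 × 430/1789 = 55.282 V; V_B = 230 × 275/1789 = 35.355 V; V_C = 230 × 556/1789 = 71.481 V.
P_out = V_A I_A + V_B I_B + V_C I_C = 55.282×5.70 + 35.355×5.91 + 71.481×5.11 = 315.11 + 208.95 + 365.27 = 889.33 W.
Ideal ⇒ P_in = P_out, so I_p = P_out/V_p = 889.33/230 = 3.87 A.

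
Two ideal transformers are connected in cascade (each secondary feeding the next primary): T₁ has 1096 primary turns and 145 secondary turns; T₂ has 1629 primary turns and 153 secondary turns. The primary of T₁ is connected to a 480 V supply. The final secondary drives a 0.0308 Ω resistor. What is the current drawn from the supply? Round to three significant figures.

I_supply ≈ 2.41 A

Secondary of T₁: V = 480.00 × 145/1096 = 63.504 V.
Secondary of T₂: V = 63.504 × 153/1629 = 5.9644 V.
I_load = 5.9644/0.0308 = 193.65 A, so P_out = 5.9644 × 193.65 = 1155.0 W.
All ideal ⇒ P_in = P_out, so I_supply = 1155.0/480 = 2.41 A.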